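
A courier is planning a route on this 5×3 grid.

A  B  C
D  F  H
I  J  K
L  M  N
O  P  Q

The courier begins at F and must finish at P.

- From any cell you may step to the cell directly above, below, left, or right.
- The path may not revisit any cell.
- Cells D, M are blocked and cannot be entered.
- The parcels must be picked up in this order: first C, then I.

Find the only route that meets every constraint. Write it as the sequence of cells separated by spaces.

The waypoints must appear in the order C, I, with no cell reused.
Route from F: up 1 to B, right 1 to C, down 2 to K, left 2 to I, down 2 to O, right 1 to P — 9 moves in all.
Check: order respected (C at step 2, I at step 6).

F B C H K J I L O P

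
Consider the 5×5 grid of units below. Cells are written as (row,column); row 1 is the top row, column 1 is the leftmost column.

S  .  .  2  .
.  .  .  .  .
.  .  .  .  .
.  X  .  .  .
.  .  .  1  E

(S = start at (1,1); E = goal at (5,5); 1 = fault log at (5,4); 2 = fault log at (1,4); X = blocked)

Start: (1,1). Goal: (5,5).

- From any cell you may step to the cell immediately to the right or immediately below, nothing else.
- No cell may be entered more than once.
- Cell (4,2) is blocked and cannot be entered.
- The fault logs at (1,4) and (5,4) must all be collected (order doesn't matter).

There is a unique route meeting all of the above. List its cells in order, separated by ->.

Moves only go right or down, so the column and row indices never decrease.
Route from (1,1): right 3 to (1,4), down 4 to (5,4), right 1 to (5,5) — 8 moves in all.
Check: all required cells visited.

(1,1) -> (1,2) -> (1,3) -> (1,4) -> (2,4) -> (3,4) -> (4,4) -> (5,4) -> (5,5)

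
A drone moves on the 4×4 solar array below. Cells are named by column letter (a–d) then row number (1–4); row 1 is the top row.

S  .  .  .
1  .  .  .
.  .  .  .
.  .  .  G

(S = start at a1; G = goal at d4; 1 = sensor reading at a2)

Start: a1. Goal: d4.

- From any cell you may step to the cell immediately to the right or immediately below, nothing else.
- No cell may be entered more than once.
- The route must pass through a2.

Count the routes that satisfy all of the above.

10

A right/down-only route from a1 to d4 makes exactly 3 down-moves and 3 right-moves in some order.
With no other constraints that would be C(6,3) = 20 routes.
Split at a2 and multiply the segment counts: a1→a2: 1; a2→d4: 10; product = 10.
That gives 10 routes.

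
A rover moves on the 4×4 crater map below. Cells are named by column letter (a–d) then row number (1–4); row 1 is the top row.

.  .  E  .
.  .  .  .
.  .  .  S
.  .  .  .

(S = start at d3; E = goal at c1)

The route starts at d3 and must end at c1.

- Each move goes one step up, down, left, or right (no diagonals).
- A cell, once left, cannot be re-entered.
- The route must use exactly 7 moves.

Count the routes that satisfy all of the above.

Need simple routes of exactly 7 moves from d3 to c1 (Manhattan distance 3, so 2 moves are spent on a detour and 2 undoing it).
Branch systematically from the start, pruning whenever the remaining move budget drops below the Manhattan distance to c1 or differs from it in parity. Grouping the completions by first move — via d2: 2; via d4: 7; via c3: 8 — and summing: 2 + 7 + 8 = 17.
That gives 17 routes.

17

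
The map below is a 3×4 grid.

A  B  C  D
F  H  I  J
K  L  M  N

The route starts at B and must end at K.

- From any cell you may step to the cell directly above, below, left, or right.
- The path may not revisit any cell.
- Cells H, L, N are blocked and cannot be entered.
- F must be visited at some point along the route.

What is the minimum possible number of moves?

3

Any route passes through F somewhere between B and K. Summing Manhattan distances along the two legs (B → F → K) gives a lower bound of 2 + 1 = 3 moves.
A route of 3 moves achieves this: B → A → F → K.
Since 3 matches the lower bound, it is optimal.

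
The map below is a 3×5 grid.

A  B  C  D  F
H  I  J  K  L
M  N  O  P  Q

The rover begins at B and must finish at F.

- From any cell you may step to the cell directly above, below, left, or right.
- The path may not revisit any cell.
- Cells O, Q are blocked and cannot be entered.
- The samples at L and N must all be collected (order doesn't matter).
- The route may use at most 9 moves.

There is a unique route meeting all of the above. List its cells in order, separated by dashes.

B - A - H - M - N - I - J - K - L - F

Any route must reach L and N and still end at F within 9 moves, so the order of the required stops is forced.
Route from B: left 1 to A, down 2 to M, right 1 to N, up 1 to I, right 3 to L, up 1 to F — 9 moves in all.
Check: all required cells visited; 9 ≤ 9 moves.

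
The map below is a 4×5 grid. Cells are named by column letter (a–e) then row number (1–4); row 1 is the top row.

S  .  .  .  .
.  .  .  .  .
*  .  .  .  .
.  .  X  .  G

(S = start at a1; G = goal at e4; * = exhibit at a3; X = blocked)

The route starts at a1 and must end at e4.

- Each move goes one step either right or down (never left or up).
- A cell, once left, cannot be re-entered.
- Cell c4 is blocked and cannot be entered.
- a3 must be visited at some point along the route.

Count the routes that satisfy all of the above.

2

A right/down-only route from a1 to e4 makes exactly 3 down-moves and 4 right-moves in some order.
With no other constraints that would be C(7,3) = 35 routes.
Split at a3 and multiply the segment counts (each segment already excludes blocked cells): a1→a3: 1; a3→e4: 2; product = 2.
That gives 2 routes.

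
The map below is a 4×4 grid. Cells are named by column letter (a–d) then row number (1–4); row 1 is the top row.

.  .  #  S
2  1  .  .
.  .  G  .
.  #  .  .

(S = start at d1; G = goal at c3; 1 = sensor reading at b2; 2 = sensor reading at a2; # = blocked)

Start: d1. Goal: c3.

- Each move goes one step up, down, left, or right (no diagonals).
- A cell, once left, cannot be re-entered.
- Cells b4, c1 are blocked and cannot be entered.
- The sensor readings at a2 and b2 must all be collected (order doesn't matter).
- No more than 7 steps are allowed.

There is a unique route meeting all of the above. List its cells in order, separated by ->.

d1 -> d2 -> c2 -> b2 -> a2 -> a3 -> b3 -> c3

The 7-move cap with required stops at a2, b2 leaves no slack for detours.
Route from d1: down 1 to d2, left 3 to a2, down 1 to a3, right 2 to c3 — 7 moves in all.
Check: all required cells visited; 7 ≤ 7 moves.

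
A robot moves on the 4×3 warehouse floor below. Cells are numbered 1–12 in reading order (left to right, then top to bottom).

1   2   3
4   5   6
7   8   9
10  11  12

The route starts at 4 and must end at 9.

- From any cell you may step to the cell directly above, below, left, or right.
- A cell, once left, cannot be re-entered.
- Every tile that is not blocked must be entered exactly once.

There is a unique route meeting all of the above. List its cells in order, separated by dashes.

Need to visit all 12 open cells exactly once, starting at 4 and ending at 9.
Cell 3 has only two open neighbours (6 and 2), so the path must pass straight through it: one of those is the cell it's entered from and the other is where it exits.
Route from 4: up 1 to 1, right 2 to 3, down 1 to 6, left 1 to 5, down 1 to 8, left 1 to 7, down 1 to 10, right 2 to 12, up 1 to 9 — 11 moves in all.
Check: all 12 open cells covered.

4 - 1 - 2 - 3 - 6 - 5 - 8 - 7 - 10 - 11 - 12 - 9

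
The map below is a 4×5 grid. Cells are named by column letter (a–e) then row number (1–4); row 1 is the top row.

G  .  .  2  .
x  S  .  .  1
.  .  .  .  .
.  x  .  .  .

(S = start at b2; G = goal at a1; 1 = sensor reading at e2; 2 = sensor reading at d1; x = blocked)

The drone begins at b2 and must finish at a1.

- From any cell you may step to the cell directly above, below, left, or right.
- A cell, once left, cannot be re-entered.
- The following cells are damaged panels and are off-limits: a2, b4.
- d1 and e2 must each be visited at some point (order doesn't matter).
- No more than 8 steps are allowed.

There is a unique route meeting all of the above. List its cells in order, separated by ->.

b2 -> c2 -> d2 -> e2 -> e1 -> d1 -> c1 -> b1 -> a1

The 8-move cap with required stops at d1, e2 leaves no slack for detours.
Route from b2: 3× right (reaching e2), up to e1, 4× left (reaching a1) — 8 moves in all.
Check: all required cells visited; 8 ≤ 8 moves.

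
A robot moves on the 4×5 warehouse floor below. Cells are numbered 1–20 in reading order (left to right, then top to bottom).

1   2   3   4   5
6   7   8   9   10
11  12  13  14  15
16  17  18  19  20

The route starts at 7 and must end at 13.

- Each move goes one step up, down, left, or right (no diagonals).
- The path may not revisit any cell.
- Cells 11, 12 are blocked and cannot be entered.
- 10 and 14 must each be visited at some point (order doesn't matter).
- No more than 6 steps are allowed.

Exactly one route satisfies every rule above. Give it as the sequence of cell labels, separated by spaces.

Any route must reach 10 and 14 and still end at 13 within 6 moves, so the order of the required stops is forced.
Route from 7: right 3 to 10, down 1 to 15, left 2 to 13 — 6 moves in all.
Check: all required cells visited; 6 ≤ 6 moves.

7 8 9 10 15 14 13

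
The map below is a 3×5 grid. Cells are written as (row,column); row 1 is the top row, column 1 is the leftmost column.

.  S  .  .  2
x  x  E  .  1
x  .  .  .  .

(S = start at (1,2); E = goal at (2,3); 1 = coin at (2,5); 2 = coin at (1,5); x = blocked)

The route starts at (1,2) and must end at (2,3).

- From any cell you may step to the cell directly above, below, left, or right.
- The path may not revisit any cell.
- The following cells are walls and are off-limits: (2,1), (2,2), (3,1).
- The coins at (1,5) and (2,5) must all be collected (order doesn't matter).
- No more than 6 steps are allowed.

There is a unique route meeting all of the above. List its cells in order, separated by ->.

(1,2) -> (1,3) -> (1,4) -> (1,5) -> (2,5) -> (2,4) -> (2,3)

The budget equals the shortest possible length, so every move has to be on a shortest route through the required cells.
Route from (1,2): right 3 to (1,5), down 1 to (2,5), left 2 to (2,3) — 6 moves in all.
Check: all required cells visited; 6 ≤ 6 moves.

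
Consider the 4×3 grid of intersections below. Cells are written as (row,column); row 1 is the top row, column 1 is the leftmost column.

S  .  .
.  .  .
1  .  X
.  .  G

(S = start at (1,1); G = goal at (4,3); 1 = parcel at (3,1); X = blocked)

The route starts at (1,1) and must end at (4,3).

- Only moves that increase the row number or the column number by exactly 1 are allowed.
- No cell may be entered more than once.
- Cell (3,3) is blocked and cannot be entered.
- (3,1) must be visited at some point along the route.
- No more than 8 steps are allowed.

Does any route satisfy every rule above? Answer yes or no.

One route that works: (1,1) → (2,1) → (3,1) → (4,1) → (4,2) → (4,3).

yes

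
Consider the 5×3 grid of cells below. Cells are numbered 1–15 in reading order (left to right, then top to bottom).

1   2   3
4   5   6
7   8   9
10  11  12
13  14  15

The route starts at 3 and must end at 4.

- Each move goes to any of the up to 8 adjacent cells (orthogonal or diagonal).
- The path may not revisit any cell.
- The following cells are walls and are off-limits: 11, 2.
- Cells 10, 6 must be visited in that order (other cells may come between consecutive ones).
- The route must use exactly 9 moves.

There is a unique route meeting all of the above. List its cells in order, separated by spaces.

The waypoints must appear in the order 10, 6, with no cell reused.
Route from 3: down-left 2 to 7, down 1 to 10, down-right 1 to 14, up-right 1 to 12, up 2 to 6, down-left 1 to 8, up-left 1 to 4 — 9 moves in all.
Check: order respected (10 at step 3, 6 at step 7); 9 moves as required.

3 5 7 10 14 12 9 6 8 4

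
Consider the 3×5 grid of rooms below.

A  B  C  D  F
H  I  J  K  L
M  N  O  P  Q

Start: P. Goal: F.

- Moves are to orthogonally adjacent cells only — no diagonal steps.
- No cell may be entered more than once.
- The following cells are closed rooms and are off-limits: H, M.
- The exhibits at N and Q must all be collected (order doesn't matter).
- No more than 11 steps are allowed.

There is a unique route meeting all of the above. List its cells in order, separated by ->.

P -> Q -> L -> K -> J -> O -> N -> I -> B -> C -> D -> F

The budget equals the shortest possible length, so every move has to be on a shortest route through the required cells.
Route from P: right to Q, up to L, 2× left (reaching J), down to O, left to N, 2× up (reaching B), 3× right (reaching F) — 11 moves in all.
Check: all required cells visited; 11 ≤ 11 moves.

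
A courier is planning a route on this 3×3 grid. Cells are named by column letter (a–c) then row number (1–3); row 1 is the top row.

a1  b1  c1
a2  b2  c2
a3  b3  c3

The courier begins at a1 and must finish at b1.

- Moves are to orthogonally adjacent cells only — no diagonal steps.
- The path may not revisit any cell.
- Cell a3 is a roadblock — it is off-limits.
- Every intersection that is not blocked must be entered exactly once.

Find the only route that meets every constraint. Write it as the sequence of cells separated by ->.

a1 -> a2 -> b2 -> b3 -> c3 -> c2 -> c1 -> b1

Need to visit all 8 open cells exactly once, starting at a1 and ending at b1.
Cell a2 has only two open neighbours (a1 and b2), so the path must pass straight through it: one of those is the cell it's entered from and the other is where it exits.
Route from a1: down to a2, right to b2, down to b3, right to c3, 2× up (reaching c1), left to b1 — 7 moves in all.
Check: all 8 open cells covered.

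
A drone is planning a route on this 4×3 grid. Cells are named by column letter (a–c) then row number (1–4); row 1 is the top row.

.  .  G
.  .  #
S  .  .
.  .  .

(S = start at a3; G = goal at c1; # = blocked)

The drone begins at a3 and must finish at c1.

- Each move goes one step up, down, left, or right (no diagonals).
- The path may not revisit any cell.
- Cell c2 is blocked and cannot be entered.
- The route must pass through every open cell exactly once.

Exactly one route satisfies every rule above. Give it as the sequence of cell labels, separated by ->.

a3 -> a4 -> b4 -> c4 -> c3 -> b3 -> b2 -> a2 -> a1 -> b1 -> c1

Need to visit all 11 open cells exactly once, starting at a3 and ending at c1.
Route from a3: down to a4, 2× right (reaching c4), up to c3, left to b3, up to b2, left to a2, up to a1, 2× right (reaching c1) — 10 moves in all.
Check: all 11 open cells covered.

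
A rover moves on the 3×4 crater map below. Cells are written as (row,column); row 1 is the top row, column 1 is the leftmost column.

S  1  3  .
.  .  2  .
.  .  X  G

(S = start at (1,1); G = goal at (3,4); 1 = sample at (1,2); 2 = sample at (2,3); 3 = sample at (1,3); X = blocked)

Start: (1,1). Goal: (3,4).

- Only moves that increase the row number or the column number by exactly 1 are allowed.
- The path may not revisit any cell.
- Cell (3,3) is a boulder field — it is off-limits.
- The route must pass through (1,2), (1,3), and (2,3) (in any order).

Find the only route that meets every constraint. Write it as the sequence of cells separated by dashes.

(1,1) - (1,2) - (1,3) - (2,3) - (2,4) - (3,4)

Moves only go right or down, so the column and row indices never decrease.
Route from (1,1): right 2 to (1,3), down 1 to (2,3), right 1 to (2,4), down 1 to (3,4) — 5 moves in all.
Check: all required cells visited.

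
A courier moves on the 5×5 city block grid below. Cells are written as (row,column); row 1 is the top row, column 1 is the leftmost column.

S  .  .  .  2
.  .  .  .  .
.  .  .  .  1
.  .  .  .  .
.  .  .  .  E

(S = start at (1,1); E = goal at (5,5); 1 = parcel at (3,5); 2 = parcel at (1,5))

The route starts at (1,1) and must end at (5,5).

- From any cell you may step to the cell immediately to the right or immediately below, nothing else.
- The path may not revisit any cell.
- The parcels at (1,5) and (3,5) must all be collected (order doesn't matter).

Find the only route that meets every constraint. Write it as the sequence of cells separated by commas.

(1,1), (1,2), (1,3), (1,4), (1,5), (2,5), (3,5), (4,5), (5,5)

Moves only go right or down, so the column and row indices never decrease.
Route from (1,1): 4× right (reaching (1,5)), 4× down (reaching (5,5)) — 8 moves in all.
Check: all required cells visited.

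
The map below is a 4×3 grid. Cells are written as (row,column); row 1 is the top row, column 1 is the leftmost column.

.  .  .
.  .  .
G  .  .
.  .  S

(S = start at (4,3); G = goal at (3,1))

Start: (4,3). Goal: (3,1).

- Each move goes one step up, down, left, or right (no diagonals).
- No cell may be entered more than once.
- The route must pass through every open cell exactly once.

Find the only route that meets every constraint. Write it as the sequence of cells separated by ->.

(4,3) -> (3,3) -> (2,3) -> (1,3) -> (1,2) -> (1,1) -> (2,1) -> (2,2) -> (3,2) -> (4,2) -> (4,1) -> (3,1)

Need to visit all 12 open cells exactly once, starting at (4,3) and ending at (3,1).
Cell (4,1) has only two open neighbours ((3,1) and (4,2)), so the path must pass straight through it: one of those is the cell it's entered from and the other is where it exits.
Route from (4,3): 3× up (reaching (1,3)), 2× left (reaching (1,1)), down to (2,1), right to (2,2), 2× down (reaching (4,2)), left to (4,1), up to (3,1) — 11 moves in all.
Check: all 12 open cells covered.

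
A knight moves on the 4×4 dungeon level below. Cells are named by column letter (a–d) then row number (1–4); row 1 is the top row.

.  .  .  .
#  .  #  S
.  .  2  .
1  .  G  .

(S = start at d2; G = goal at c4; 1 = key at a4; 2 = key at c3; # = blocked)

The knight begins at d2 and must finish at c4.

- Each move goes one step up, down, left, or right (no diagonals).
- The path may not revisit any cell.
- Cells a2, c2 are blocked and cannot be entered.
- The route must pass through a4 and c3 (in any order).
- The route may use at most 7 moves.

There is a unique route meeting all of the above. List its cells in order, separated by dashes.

The 7-move cap with required stops at a4, c3 leaves no slack for detours.
Route from d2: down 1 to d3, left 3 to a3, down 1 to a4, right 2 to c4 — 7 moves in all.
Check: all required cells visited; 7 ≤ 7 moves.

d2 - d3 - c3 - b3 - a3 - a4 - b4 - c4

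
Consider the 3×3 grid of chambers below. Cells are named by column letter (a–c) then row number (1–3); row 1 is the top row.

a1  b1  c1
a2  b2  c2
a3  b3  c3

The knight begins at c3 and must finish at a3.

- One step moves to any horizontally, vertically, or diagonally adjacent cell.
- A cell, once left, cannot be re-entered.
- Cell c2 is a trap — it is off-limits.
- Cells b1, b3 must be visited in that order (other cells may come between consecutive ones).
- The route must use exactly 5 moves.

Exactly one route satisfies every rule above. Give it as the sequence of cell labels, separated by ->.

c3 -> b2 -> b1 -> a2 -> b3 -> a3

The waypoints must appear in the order b1, b3, with no cell reused.
Route from c3: up-left to b2, up to b1, down-left to a2, down-right to b3, left to a3 — 5 moves in all.
Check: order respected (b1 at step 2, b3 at step 4); 5 moves as required.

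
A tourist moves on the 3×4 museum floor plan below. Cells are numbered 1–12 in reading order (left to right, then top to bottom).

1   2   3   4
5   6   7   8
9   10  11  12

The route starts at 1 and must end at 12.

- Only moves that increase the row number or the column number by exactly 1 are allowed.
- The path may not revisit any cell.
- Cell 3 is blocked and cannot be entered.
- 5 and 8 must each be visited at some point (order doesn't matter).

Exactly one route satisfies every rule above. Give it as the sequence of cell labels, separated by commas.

1, 5, 6, 7, 8, 12

Moves only go right or down, so the column and row indices never decrease.
Route from 1: down to 5, 3× right (reaching 8), down to 12 — 5 moves in all.
Check: all required cells visited.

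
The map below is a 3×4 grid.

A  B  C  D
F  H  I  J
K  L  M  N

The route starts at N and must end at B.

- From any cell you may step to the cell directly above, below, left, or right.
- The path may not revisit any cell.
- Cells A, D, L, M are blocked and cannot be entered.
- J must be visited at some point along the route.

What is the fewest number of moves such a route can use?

Any route passes through J somewhere between N and B. Summing Manhattan distances along the two legs (N → J → B) gives a lower bound of 1 + 3 = 4 moves.
A route of 4 moves achieves this: N → J → I → C → B.
Since 4 matches the lower bound, it is optimal.

4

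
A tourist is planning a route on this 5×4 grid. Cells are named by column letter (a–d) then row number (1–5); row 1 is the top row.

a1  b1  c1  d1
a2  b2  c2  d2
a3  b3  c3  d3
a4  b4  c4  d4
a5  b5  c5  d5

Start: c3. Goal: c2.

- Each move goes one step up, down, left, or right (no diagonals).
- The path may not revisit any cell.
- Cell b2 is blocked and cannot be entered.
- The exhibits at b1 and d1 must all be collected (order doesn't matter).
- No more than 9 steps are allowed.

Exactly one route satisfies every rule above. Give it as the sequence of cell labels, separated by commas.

Any route must reach b1 and d1 and still end at c2 within 9 moves, so the order of the required stops is forced.
Route from c3: 2× left (reaching a3), 2× up (reaching a1), 3× right (reaching d1), down to d2, left to c2 — 9 moves in all.
Check: all required cells visited; 9 ≤ 9 moves.

c3, b3, a3, a2, a1, b1, c1, d1, d2, c2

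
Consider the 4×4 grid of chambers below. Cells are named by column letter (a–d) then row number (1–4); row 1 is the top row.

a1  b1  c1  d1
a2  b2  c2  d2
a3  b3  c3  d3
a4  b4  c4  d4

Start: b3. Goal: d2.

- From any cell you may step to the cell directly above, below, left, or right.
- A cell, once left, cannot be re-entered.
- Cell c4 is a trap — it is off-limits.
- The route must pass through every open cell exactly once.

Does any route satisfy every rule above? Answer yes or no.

no

Cell d4 has only one open neighbour but is neither the start nor the goal, so a Hamiltonian route would have to both enter and leave it through the same neighbour — impossible without revisiting.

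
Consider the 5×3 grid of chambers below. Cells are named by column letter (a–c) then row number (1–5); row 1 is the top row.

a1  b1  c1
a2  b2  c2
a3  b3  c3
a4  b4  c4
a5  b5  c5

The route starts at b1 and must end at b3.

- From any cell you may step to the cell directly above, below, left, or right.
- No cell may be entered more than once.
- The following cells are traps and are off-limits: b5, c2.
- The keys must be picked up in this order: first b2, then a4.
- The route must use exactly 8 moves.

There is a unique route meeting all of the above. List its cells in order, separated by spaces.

b1 b2 a2 a3 a4 b4 c4 c3 b3

The waypoints must appear in the order b2, a4, with no cell reused.
Route from b1: down 1 to b2, left 1 to a2, down 2 to a4, right 2 to c4, up 1 to c3, left 1 to b3 — 8 moves in all.
Check: order respected (b2 at step 1, a4 at step 4); 8 moves as required.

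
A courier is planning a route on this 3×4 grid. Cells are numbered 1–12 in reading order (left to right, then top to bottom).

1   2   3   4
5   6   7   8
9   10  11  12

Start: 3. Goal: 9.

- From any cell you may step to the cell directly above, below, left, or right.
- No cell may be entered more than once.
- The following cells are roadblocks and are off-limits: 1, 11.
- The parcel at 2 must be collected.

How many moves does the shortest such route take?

4

Any route passes through 2 somewhere between 3 and 9. Summing Manhattan distances along the two legs (3 → 2 → 9) gives a lower bound of 1 + 3 = 4 moves.
A route of 4 moves achieves this: 3 → 2 → 6 → 10 → 9.
Since 4 matches the lower bound, it is optimal.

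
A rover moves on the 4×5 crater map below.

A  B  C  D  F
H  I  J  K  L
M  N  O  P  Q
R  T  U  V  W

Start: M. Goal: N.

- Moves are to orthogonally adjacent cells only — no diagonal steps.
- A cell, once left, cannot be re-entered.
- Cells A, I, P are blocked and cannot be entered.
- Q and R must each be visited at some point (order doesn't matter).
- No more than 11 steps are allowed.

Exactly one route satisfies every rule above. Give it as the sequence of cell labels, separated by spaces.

The 11-move cap with required stops at Q, R leaves no slack for detours.
Route from M: down 1 to R, right 4 to W, up 2 to L, left 2 to J, down 1 to O, left 1 to N — 11 moves in all.
Check: all required cells visited; 11 ≤ 11 moves.

M R T U V W Q L K J O N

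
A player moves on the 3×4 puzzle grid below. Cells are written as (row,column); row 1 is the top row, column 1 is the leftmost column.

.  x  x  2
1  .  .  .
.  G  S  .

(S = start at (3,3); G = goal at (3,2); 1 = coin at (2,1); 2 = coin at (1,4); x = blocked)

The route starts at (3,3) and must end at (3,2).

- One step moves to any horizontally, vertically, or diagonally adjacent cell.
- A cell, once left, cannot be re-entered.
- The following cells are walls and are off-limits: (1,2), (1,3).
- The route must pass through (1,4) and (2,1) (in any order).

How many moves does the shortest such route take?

Any route passes through (1,4) and (2,1) in some order between (3,3) and (3,2). Summing Chebyshev distances along each leg and taking the cheapest ordering ((3,3) → (1,4) → (2,1) → (3,2)) gives a lower bound of 2 + 3 + 1 = 6 moves.
A route of 6 moves achieves this: (3,3) → (2,4) → (1,4) → (2,3) → (2,2) → (2,1) → (3,2).
Since 6 matches the lower bound, it is optimal.

6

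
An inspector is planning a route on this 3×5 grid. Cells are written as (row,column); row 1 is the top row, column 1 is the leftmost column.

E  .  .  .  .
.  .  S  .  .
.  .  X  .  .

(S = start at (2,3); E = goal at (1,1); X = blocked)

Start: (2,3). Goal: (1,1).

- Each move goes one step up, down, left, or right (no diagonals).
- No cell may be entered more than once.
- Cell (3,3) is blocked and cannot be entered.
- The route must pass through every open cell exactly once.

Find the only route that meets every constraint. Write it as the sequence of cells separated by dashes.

(2,3) - (2,4) - (3,4) - (3,5) - (2,5) - (1,5) - (1,4) - (1,3) - (1,2) - (2,2) - (3,2) - (3,1) - (2,1) - (1,1)

Need to visit all 14 open cells exactly once, starting at (2,3) and ending at (1,1).
Cell (3,5) has only two open neighbours ((2,5) and (3,4)), so the path must pass straight through it: one of those is the cell it's entered from and the other is where it exits.
Route from (2,3): right 1 to (2,4), down 1 to (3,4), right 1 to (3,5), up 2 to (1,5), left 3 to (1,2), down 2 to (3,2), left 1 to (3,1), up 2 to (1,1) — 13 moves in all.
Check: all 14 open cells covered.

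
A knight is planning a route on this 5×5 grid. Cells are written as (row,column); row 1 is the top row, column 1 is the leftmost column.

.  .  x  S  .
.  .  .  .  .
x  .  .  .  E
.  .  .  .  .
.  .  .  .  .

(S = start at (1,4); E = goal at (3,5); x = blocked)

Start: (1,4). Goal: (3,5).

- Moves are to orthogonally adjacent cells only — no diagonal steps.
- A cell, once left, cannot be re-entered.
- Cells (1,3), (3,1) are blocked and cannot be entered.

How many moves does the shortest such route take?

3

The Manhattan distance from (1,4) to (3,5) is |1−3| + |4−5| = 3, so at least 3 moves are needed.
A route of 3 moves achieves this: (1,4) → (2,4) → (3,4) → (3,5).
Since 3 matches the lower bound, it is optimal.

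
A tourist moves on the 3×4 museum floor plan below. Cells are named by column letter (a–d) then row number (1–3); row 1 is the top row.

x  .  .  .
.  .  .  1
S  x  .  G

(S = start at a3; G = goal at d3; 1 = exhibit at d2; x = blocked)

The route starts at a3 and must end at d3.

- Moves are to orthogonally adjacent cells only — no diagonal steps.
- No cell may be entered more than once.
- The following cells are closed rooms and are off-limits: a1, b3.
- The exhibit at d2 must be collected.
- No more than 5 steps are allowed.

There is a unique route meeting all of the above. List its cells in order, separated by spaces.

a3 a2 b2 c2 d2 d3

Any route must reach d2 and still end at d3 within 5 moves, so the order of the required stops is forced.
Route from a3: up to a2, 3× right (reaching d2), down to d3 — 5 moves in all.
Check: all required cells visited; 5 ≤ 5 moves.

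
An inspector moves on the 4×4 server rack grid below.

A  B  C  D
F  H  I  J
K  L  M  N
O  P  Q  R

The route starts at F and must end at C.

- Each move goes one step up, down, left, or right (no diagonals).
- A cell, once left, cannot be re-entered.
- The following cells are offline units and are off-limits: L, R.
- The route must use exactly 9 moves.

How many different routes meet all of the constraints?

Need simple routes of exactly 9 moves from F to C (Manhattan distance 3, so 3 moves are spent on a detour and 3 undoing it).
Enumerating: F A B H I M N J D C | F K O P Q M I H B C | F K O P Q M I J D C | F K O P Q M N J D C | F K O P Q M N J I C.
That gives 5 routes.

5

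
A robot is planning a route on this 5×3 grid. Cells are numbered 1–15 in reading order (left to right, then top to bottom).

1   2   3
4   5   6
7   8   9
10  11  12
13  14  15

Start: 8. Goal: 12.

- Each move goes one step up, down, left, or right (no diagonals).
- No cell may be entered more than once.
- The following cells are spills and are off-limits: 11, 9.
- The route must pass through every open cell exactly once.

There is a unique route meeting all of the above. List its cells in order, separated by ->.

Need to visit all 13 open cells exactly once, starting at 8 and ending at 12.
Route from 8: up to 5, right to 6, up to 3, 2× left (reaching 1), 4× down (reaching 13), 2× right (reaching 15), up to 12 — 12 moves in all.
Check: all 13 open cells covered.

8 -> 5 -> 6 -> 3 -> 2 -> 1 -> 4 -> 7 -> 10 -> 13 -> 14 -> 15 -> 12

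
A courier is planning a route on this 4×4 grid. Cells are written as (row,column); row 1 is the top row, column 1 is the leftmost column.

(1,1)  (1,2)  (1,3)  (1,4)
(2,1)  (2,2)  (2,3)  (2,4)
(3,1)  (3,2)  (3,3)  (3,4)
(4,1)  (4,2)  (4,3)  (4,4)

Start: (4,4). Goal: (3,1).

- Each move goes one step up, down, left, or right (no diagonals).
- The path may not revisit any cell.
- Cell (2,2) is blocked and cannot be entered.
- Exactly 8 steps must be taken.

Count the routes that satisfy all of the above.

8

Need simple routes of exactly 8 moves from (4,4) to (3,1) (Manhattan distance 4, so 2 moves are spent on a detour and 2 undoing it).
Enumerating: (4,4) (3,4) (2,4) (1,4) (1,3) (2,3) (3,3) (3,2) (3,1) | (4,4) (3,4) (2,4) (1,4) (1,3) (1,2) (1,1) (2,1) (3,1) | (4,4) (3,4) (2,4) (2,3) (1,3) (1,2) (1,1) (2,1) (3,1) | (4,4) (3,4) (2,4) (2,3) (3,3) (4,3) (4,2) (3,2) (3,1) | (4,4) (3,4) (2,4) (2,3) (3,3) (4,3) (4,2) (4,1) (3,1) | (4,4) (3,4) (2,4) (2,3) (3,3) (3,2) (4,2) (4,1) (3,1) | (4,4) (3,4) (3,3) (2,3) (1,3) (1,2) (1,1) (2,1) (3,1) | (4,4) (4,3) (3,3) (2,3) (1,3) (1,2) (1,1) (2,1) (3,1).
That gives 8 routes.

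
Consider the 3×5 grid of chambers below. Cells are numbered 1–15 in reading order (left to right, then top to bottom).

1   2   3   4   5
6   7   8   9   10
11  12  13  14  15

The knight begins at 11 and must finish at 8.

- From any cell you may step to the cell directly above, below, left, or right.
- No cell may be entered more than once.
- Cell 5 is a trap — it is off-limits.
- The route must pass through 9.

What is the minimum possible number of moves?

Any route passes through 9 somewhere between 11 and 8. Summing Manhattan distances along the two legs (11 → 9 → 8) gives a lower bound of 4 + 1 = 5 moves.
A route of 5 moves achieves this: 11 → 12 → 13 → 14 → 9 → 8.
Since 5 matches the lower bound, it is optimal.

5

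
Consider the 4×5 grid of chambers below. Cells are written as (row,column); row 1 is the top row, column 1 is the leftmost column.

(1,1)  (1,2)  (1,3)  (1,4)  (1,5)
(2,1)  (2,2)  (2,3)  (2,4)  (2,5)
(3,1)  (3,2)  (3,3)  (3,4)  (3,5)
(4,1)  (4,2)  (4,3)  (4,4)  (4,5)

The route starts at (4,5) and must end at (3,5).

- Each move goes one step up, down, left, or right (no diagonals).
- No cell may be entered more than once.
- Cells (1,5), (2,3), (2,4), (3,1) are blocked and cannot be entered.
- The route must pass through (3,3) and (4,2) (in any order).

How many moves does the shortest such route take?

7

Any route passes through (3,3) and (4,2) in some order between (4,5) and (3,5). Summing Manhattan distances along each leg and taking the cheapest ordering ((4,5) → (4,2) → (3,3) → (3,5)) gives a lower bound of 3 + 2 + 2 = 7 moves.
A route of 7 moves achieves this: (4,5) → (4,4) → (4,3) → (4,2) → (3,2) → (3,3) → (3,4) → (3,5).
Since 7 matches the lower bound, it is optimal.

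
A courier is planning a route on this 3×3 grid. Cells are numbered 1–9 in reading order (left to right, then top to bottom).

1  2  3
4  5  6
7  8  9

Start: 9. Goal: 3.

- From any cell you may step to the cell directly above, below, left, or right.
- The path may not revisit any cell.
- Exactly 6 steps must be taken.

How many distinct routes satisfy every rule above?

5

Need simple routes of exactly 6 moves from 9 to 3 (Manhattan distance 2, so 2 moves are spent on a detour and 2 undoing it).
Enumerating: 9 6 5 4 1 2 3 | 9 8 5 4 1 2 3 | 9 8 7 4 1 2 3 | 9 8 7 4 5 2 3 | 9 8 7 4 5 6 3.
That gives 5 routes.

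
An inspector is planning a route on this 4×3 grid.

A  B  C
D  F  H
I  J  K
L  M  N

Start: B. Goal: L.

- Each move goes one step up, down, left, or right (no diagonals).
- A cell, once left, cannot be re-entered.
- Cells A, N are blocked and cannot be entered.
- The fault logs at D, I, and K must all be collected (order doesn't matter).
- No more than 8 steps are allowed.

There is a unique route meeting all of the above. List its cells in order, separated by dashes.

The budget equals the shortest possible length, so every move has to be on a shortest route through the required cells.
Route from B: right to C, 2× down (reaching K), left to J, up to F, left to D, 2× down (reaching L) — 8 moves in all.
Check: all required cells visited; 8 ≤ 8 moves.

B - C - H - K - J - F - D - I - L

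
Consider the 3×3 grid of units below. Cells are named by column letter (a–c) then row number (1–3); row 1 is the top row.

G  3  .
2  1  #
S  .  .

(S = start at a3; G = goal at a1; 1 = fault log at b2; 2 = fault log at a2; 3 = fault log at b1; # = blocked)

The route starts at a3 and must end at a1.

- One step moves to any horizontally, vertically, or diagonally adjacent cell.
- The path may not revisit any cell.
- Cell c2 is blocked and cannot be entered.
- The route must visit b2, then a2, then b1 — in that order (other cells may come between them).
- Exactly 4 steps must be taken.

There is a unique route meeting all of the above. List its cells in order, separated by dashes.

The waypoints must appear in the order b2, a2, b1, with no cell reused.
Route from a3: up-right to b2, left to a2, up-right to b1, left to a1 — 4 moves in all.
Check: order respected (1 at step 1, 2 at step 2, 3 at step 3); 4 moves as required.

a3 - b2 - a2 - b1 - a1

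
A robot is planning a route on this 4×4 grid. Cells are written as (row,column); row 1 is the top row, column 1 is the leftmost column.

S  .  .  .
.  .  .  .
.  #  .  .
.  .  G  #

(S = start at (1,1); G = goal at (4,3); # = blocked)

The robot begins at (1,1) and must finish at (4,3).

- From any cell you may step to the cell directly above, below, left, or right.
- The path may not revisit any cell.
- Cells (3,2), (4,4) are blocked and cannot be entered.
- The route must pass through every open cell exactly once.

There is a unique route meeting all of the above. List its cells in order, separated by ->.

Need to visit all 14 open cells exactly once, starting at (1,1) and ending at (4,3).
Cell (4,2) has only two open neighbours ((4,1) and (4,3)), so the path must pass straight through it: one of those is the cell it's entered from and the other is where it exits.
Route from (1,1): right 3 to (1,4), down 2 to (3,4), left 1 to (3,3), up 1 to (2,3), left 2 to (2,1), down 2 to (4,1), right 2 to (4,3) — 13 moves in all.
Check: all 14 open cells covered.

(1,1) -> (1,2) -> (1,3) -> (1,4) -> (2,4) -> (3,4) -> (3,3) -> (2,3) -> (2,2) -> (2,1) -> (3,1) -> (4,1) -> (4,2) -> (4,3)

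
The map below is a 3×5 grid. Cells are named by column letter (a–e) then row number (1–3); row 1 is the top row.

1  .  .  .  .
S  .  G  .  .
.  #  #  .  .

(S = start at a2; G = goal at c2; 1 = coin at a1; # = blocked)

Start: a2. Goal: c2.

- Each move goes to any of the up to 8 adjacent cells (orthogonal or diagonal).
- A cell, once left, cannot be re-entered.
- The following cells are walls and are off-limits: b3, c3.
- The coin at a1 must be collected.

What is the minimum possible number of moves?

3

Any route passes through a1 somewhere between a2 and c2. Summing Chebyshev distances along the two legs (a2 → a1 → c2) gives a lower bound of 1 + 2 = 3 moves.
A route of 3 moves achieves this: a2 → a1 → b1 → c2.
Since 3 matches the lower bound, it is optimal.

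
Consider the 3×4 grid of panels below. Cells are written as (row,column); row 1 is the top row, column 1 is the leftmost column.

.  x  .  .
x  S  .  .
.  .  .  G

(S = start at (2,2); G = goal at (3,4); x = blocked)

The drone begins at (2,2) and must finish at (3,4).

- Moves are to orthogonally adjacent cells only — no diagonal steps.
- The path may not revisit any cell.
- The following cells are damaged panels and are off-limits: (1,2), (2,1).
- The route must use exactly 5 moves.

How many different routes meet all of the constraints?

Need simple routes of exactly 5 moves from (2,2) to (3,4) (Manhattan distance 3, so 1 moves are spent on a detour and 1 undoing it).
Enumerating: (2,2) (3,2) (3,3) (2,3) (2,4) (3,4) | (2,2) (2,3) (1,3) (1,4) (2,4) (3,4).
That gives 2 routes.

2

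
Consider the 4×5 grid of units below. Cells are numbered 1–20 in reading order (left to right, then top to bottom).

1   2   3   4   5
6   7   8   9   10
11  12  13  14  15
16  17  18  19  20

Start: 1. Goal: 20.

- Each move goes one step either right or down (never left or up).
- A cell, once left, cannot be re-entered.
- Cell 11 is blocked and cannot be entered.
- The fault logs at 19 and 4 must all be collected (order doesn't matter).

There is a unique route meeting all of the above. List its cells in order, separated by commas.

Moves only go right or down, so the column and row indices never decrease.
Route from 1: right 3 to 4, down 3 to 19, right 1 to 20 — 7 moves in all.
Check: all required cells visited.

1, 2, 3, 4, 9, 14, 19, 20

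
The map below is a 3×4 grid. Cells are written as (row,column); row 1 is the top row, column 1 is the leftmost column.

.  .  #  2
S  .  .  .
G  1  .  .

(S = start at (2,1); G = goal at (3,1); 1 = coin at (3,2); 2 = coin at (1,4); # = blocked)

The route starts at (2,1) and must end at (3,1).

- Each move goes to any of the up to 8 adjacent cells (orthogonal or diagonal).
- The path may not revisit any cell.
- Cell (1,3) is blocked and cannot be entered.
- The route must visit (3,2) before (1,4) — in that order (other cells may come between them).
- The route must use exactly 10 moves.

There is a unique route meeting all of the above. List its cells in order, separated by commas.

The waypoints must appear in the order (3,2), (1,4), with no cell reused.
Route from (2,1): down-right 1 to (3,2), right 2 to (3,4), up 2 to (1,4), down-left 1 to (2,3), up-left 1 to (1,2), left 1 to (1,1), down-right 1 to (2,2), down-left 1 to (3,1) — 10 moves in all.
Check: order respected (1 at step 1, 2 at step 5); 10 moves as required.

(2,1), (3,2), (3,3), (3,4), (2,4), (1,4), (2,3), (1,2), (1,1), (2,2), (3,1)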